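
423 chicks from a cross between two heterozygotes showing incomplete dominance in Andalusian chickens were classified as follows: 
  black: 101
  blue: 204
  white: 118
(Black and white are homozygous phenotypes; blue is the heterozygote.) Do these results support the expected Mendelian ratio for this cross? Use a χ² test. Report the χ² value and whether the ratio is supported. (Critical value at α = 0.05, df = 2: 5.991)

With incomplete dominance, a heterozygote × heterozygote cross gives a 1:2:1 phenotypic ratio.
The 1:2:1 ratio has 4 parts, so with N = 423 the expected counts are:
  black: 423 × 1/4 = 105.75
  blue: 423 × 2/4 = 211.5
  white: 423 × 1/4 = 105.75
χ² = Σ (O − E)² / E
  black: (101 − 105.75)² / 105.75 = 0.2134
  blue: (204 − 211.5)² / 211.5 = 0.2660
  white: (118 − 105.75)² / 105.75 = 1.4190
χ² = 0.2134 + 0.2660 + 1.4190 = 1.8984 ≈ 1.898
Degrees of freedom = 3 − 1 = 2; critical value at α = 0.05 is 5.991.
Since 1.898 < 5.991, we fail to reject the null hypothesis — the data are consistent with the 1:2:1 ratio.

1.898; consistent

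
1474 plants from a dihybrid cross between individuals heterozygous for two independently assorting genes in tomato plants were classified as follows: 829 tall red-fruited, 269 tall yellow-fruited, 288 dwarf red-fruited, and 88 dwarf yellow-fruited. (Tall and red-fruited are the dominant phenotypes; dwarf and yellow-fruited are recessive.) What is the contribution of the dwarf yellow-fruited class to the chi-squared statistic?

0.185

A dihybrid F₂ with independent assortment and complete dominance at both loci gives a 9:3:3:1 phenotypic ratio.
Expected counts for N = 1474 under a 9:3:3:1 ratio (total parts = 16):
  tall red-fruited: 1474 × 9/16 = 829.125
  tall yellow-fruited: 1474 × 3/16 = 276.375
  dwarf red-fruited: 1474 × 3/16 = 276.375
  dwarf yellow-fruited: 1474 × 1/16 = 92.125
Contribution of dwarf yellow-fruited: (88 − 92.125)² / 92.125 = 0.1847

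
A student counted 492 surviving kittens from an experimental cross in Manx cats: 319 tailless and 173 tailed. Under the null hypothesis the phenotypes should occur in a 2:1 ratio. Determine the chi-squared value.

0.741

The 2:1 ratio has 3 parts, so with N = 492 the expected counts are:
  tailless: 492 × 2/3 = 328
  tailed: 492 × 1/3 = 164
χ² = Σ (O − E)² / E
  tailless: (319 − 328)² / 328 = 0.2470
  tailed: (173 − 164)² / 164 = 0.4939
χ² = 0.2470 + 0.4939 = 0.7409 ≈ 0.741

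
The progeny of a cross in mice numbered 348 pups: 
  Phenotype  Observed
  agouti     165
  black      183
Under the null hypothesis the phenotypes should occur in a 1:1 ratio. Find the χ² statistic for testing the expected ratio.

Total ratio parts = 2. Expected numbers out of 348:
  agouti: 348 × 1/2 = 174
  black: 348 × 1/2 = 174
χ² = Σ (O − E)² / E
  agouti: (165 − 174)² / 174 = 0.4655
  black: (183 − 174)² / 174 = 0.4655
χ² = 0.4655 + 0.4655 = 0.931

0.931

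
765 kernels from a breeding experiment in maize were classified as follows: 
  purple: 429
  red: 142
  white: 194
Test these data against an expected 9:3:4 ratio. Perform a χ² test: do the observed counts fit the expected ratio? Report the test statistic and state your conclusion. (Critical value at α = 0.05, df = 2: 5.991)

Total ratio parts = 16. Expected numbers out of 765:
  purple: 765 × 9/16 = 430.3125
  red: 765 × 3/16 = 143.4375
  white: 765 × 4/16 = 191.25
χ² = Σ (O − E)² / E
  purple: (429 − 430.3125)² / 430.3125 = 0.0040
  red: (142 − 143.4375)² / 143.4375 = 0.0144
  white: (194 − 191.25)² / 191.25 = 0.0395
χ² = 0.0040 + 0.0144 + 0.0395 = 0.0579 ≈ 0.058
Degrees of freedom = 3 − 1 = 2; critical value at α = 0.05 is 5.991.
Since 0.058 < 5.991, we fail to reject the null hypothesis — the data are consistent with the 9:3:4 ratio.

0.058; consistent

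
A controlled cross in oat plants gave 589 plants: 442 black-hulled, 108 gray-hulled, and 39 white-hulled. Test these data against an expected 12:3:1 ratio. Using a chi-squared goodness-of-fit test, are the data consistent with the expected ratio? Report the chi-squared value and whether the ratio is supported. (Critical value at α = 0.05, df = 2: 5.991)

Under the 12:3:1 hypothesis (Σ ratio = 16, N = 589):
  black-hulled: 589 × 12/16 = 441.75
  gray-hulled: 589 × 3/16 = 110.4375
  white-hulled: 589 × 1/16 = 36.8125
χ² = Σ (O − E)² / E
  black-hulled: (442 − 441.75)² / 441.75 = 0.0001
  gray-hulled: (108 − 110.4375)² / 110.4375 = 0.0538
  white-hulled: (39 − 36.8125)² / 36.8125 = 0.1300
χ² = 0.0001 + 0.0538 + 0.1300 = 0.1839 ≈ 0.184
Degrees of freedom = 3 − 1 = 2; critical value at α = 0.05 is 5.991.
Since 0.184 < 5.991, we fail to reject the null hypothesis — the data are consistent with the 12:3:1 ratio.

0.184; consistent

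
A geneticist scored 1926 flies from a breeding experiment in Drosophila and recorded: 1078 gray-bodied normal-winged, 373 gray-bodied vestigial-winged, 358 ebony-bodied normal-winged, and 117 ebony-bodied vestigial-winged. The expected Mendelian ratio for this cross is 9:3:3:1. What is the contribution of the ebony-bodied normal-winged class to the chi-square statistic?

Expected counts for N = 1926 under a 9:3:3:1 ratio (total parts = 16):
  gray-bodied normal-winged: 1926 × 9/16 = 1083.375
  gray-bodied vestigial-winged: 1926 × 3/16 = 361.125
  ebony-bodied normal-winged: 1926 × 3/16 = 361.125
  ebony-bodied vestigial-winged: 1926 × 1/16 = 120.375
Contribution of ebony-bodied normal-winged: (358 − 361.125)² / 361.125 = 0.0270

0.027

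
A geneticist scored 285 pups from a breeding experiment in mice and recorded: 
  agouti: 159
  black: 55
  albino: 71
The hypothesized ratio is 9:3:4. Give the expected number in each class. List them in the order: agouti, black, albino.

160.3125, 53.4375, 71.25

The 9:3:4 ratio has 16 parts, so with N = 285 the expected counts are:
  agouti: 285 × 9/16 = 160.3125
  black: 285 × 3/16 = 53.4375
  albino: 285 × 4/16 = 71.25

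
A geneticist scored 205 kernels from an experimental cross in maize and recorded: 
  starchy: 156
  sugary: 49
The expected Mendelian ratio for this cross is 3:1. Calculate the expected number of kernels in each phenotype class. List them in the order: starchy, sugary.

Total ratio parts = 4. Expected numbers out of 205:
  starchy: 205 × 3/4 = 153.75
  sugary: 205 × 1/4 = 51.25

153.75, 51.25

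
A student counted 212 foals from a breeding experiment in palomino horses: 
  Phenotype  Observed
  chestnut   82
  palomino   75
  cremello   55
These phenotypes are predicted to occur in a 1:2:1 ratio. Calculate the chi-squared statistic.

Expected counts for N = 212 under a 1:2:1 ratio (total parts = 4):
  chestnut: 212 × 1/4 = 53
  palomino: 212 × 2/4 = 106
  cremello: 212 × 1/4 = 53
χ² = Σ (O − E)² / E
  chestnut: (82 − 53)² / 53 = 15.8679
  palomino: (75 − 106)² / 106 = 9.0660
  cremello: (55 − 53)² / 53 = 0.0755
χ² = 15.8679 + 9.0660 + 0.0755 = 25.0094 ≈ 25.009

25.009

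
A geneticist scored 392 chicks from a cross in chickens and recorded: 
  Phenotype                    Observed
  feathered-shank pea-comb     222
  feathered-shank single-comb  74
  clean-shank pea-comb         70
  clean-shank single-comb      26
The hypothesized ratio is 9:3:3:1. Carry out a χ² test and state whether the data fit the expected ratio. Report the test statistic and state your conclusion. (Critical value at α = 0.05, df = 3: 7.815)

The 9:3:3:1 ratio has 16 parts, so with N = 392 the expected counts are:
  feathered-shank pea-comb: 392 × 9/16 = 220.5
  feathered-shank single-comb: 392 × 3/16 = 73.5
  clean-shank pea-comb: 392 × 3/16 = 73.5
  clean-shank single-comb: 392 × 1/16 = 24.5
χ² = Σ (O − E)² / E
  feathered-shank pea-comb: (222 − 220.5)² / 220.5 = 0.0102
  feathered-shank single-comb: (74 − 73.5)² / 73.5 = 0.0034
  clean-shank pea-comb: (70 − 73.5)² / 73.5 = 0.1667
  clean-shank single-comb: (26 − 24.5)² / 24.5 = 0.0918
χ² = 0.0102 + 0.0034 + 0.1667 + 0.0918 = 0.2721 ≈ 0.272
Degrees of freedom = 4 − 1 = 3; critical value at α = 0.05 is 7.815.
Since 0.272 < 7.815, we fail to reject the null hypothesis — the data are consistent with the 9:3:3:1 ratio.

0.272; consistent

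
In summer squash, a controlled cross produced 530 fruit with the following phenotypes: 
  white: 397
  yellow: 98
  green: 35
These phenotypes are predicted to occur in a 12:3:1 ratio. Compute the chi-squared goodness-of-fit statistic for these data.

0.126

Expected counts for N = 530 under a 12:3:1 ratio (total parts = 16):
  white: 530 × 12/16 = 397.5
  yellow: 530 × 3/16 = 99.375
  green: 530 × 1/16 = 33.125
χ² = Σ (O − E)² / E
  white: (397 − 397.5)² / 397.5 = 0.0006
  yellow: (98 − 99.375)² / 99.375 = 0.0190
  green: (35 − 33.125)² / 33.125 = 0.1061
χ² = 0.0006 + 0.0190 + 0.1061 = 0.1257 ≈ 0.126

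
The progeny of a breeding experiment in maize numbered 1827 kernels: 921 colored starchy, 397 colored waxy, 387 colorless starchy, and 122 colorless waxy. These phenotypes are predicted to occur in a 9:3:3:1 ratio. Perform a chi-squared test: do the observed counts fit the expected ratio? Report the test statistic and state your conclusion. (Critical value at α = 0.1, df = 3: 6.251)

Under the 9:3:3:1 hypothesis (Σ ratio = 16, N = 1827):
  colored starchy: 1827 × 9/16 = 1027.6875
  colored waxy: 1827 × 3/16 = 342.5625
  colorless starchy: 1827 × 3/16 = 342.5625
  colorless waxy: 1827 × 1/16 = 114.1875
χ² = Σ (O − E)² / E
  colored starchy: (921 − 1027.6875)² / 1027.6875 = 11.0756
  colored waxy: (397 − 342.5625)² / 342.5625 = 8.6508
  colorless starchy: (387 − 342.5625)² / 342.5625 = 5.7645
  colorless waxy: (122 − 114.1875)² / 114.1875 = 0.5345
χ² = 11.0756 + 8.6508 + 5.7645 + 0.5345 = 26.0254 ≈ 26.025
Degrees of freedom = 4 − 1 = 3; critical value at α = 0.1 is 6.251.
Since 26.025 > 6.251, we reject the null hypothesis — the data do not fit the 9:3:3:1 ratio.

26.025; not consistent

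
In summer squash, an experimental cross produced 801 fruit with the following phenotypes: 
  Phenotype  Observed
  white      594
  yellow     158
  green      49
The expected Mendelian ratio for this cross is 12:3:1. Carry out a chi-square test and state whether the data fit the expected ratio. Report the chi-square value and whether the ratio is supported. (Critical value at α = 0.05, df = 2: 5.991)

0.505; consistent

Total ratio parts = 16. Expected numbers out of 801:
  white: 801 × 12/16 = 600.75
  yellow: 801 × 3/16 = 150.1875
  green: 801 × 1/16 = 50.0625
χ² = Σ (O − E)² / E
  white: (594 − 600.75)² / 600.75 = 0.0758
  yellow: (158 − 150.1875)² / 150.1875 = 0.4064
  green: (49 − 50.0625)² / 50.0625 = 0.0225
χ² = 0.0758 + 0.4064 + 0.0225 = 0.5047 ≈ 0.505
Degrees of freedom = 3 − 1 = 2; critical value at α = 0.05 is 5.991.
Since 0.505 < 5.991, we fail to reject the null hypothesis — the data are consistent with the 12:3:1 ratio.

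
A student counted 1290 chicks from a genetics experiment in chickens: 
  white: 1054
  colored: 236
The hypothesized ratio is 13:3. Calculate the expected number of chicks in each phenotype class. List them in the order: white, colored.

1048.125, 241.875

Total ratio parts = 16. Expected numbers out of 1290:
  white: 1290 × 13/16 = 1048.125
  colored: 1290 × 3/16 = 241.875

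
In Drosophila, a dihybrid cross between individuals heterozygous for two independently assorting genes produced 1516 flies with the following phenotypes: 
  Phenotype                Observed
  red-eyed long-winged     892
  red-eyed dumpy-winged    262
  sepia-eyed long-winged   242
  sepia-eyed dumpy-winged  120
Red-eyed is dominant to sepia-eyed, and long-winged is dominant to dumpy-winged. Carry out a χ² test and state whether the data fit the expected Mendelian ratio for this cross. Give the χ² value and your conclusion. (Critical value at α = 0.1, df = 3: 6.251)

A dihybrid F₂ with independent assortment and complete dominance at both loci gives a 9:3:3:1 phenotypic ratio.
Under the 9:3:3:1 hypothesis (Σ ratio = 16, N = 1516):
  red-eyed long-winged: 1516 × 9/16 = 852.75
  red-eyed dumpy-winged: 1516 × 3/16 = 284.25
  sepia-eyed long-winged: 1516 × 3/16 = 284.25
  sepia-eyed dumpy-winged: 1516 × 1/16 = 94.75
χ² = Σ (O − E)² / E
  red-eyed long-winged: (892 − 852.75)² / 852.75 = 1.8066
  red-eyed dumpy-winged: (262 − 284.25)² / 284.25 = 1.7416
  sepia-eyed long-winged: (242 − 284.25)² / 284.25 = 6.2799
  sepia-eyed dumpy-winged: (120 − 94.75)² / 94.75 = 6.7289
χ² = 1.8066 + 1.7416 + 6.2799 + 6.7289 = 16.557
Degrees of freedom = 4 − 1 = 3; critical value at α = 0.1 is 6.251.
Since 16.557 > 6.251, we reject the null hypothesis — the data do not fit the 9:3:3:1 ratio.

16.557; not consistent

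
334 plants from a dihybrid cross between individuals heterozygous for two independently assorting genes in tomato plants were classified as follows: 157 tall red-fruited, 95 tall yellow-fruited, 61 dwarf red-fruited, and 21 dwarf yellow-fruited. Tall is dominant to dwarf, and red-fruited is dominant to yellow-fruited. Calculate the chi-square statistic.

A dihybrid F₂ with independent assortment and complete dominance at both loci gives a 9:3:3:1 phenotypic ratio.
Under the 9:3:3:1 hypothesis (Σ ratio = 16, N = 334):
  tall red-fruited: 334 × 9/16 = 187.875
  tall yellow-fruited: 334 × 3/16 = 62.625
  dwarf red-fruited: 334 × 3/16 = 62.625
  dwarf yellow-fruited: 334 × 1/16 = 20.875
χ² = Σ (O − E)² / E
  tall red-fruited: (157 − 187.875)² / 187.875 = 5.0739
  tall yellow-fruited: (95 − 62.625)² / 62.625 = 16.7368
  dwarf red-fruited: (61 − 62.625)² / 62.625 = 0.0422
  dwarf yellow-fruited: (21 − 20.875)² / 20.875 = 0.0007
χ² = 5.0739 + 16.7368 + 0.0422 + 0.0007 = 21.8536 ≈ 21.854

21.854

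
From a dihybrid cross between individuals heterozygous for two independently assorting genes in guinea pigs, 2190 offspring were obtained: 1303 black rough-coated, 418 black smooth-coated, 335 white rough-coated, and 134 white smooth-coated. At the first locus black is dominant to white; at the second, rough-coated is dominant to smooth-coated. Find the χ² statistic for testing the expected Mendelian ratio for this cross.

A dihybrid F₂ with independent assortment and complete dominance at both loci gives a 9:3:3:1 phenotypic ratio.
Total ratio parts = 16. Expected numbers out of 2190:
  black rough-coated: 2190 × 9/16 = 1231.875
  black smooth-coated: 2190 × 3/16 = 410.625
  white rough-coated: 2190 × 3/16 = 410.625
  white smooth-coated: 2190 × 1/16 = 136.875
χ² = Σ (O − E)² / E
  black rough-coated: (1303 − 1231.875)² / 1231.875 = 4.1066
  black smooth-coated: (418 − 410.625)² / 410.625 = 0.1325
  white rough-coated: (335 − 410.625)² / 410.625 = 13.9279
  white smooth-coated: (134 − 136.875)² / 136.875 = 0.0604
χ² = 4.1066 + 0.1325 + 13.9279 + 0.0604 = 18.2274 ≈ 18.227

18.227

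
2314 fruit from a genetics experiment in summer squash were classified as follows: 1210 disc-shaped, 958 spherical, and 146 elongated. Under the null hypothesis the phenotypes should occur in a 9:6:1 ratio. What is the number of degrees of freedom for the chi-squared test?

2

A goodness-of-fit test with 3 phenotype classes has df = 3 − 1 = 2.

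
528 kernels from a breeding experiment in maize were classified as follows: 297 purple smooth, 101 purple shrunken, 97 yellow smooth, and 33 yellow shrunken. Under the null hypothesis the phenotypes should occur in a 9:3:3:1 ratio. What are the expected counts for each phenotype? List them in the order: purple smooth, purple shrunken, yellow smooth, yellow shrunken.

Total ratio parts = 16. Expected numbers out of 528:
  purple smooth: 528 × 9/16 = 297
  purple shrunken: 528 × 3/16 = 99
  yellow smooth: 528 × 3/16 = 99
  yellow shrunken: 528 × 1/16 = 33

297, 99, 99, 33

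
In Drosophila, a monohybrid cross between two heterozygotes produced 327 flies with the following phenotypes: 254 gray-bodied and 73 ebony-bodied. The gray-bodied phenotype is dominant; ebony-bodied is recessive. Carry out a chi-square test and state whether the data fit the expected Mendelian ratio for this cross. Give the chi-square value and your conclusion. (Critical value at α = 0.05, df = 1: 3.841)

1.249; consistent

For a monohybrid cross between heterozygotes with complete dominance, the expected phenotypic ratio is 3:1.
Expected counts for N = 327 under a 3:1 ratio (total parts = 4):
  gray-bodied: 327 × 3/4 = 245.25
  ebony-bodied: 327 × 1/4 = 81.75
χ² = Σ (O − E)² / E
  gray-bodied: (254 − 245.25)² / 245.25 = 0.3122
  ebony-bodied: (73 − 81.75)² / 81.75 = 0.9365
χ² = 0.3122 + 0.9365 = 1.2487 ≈ 1.249
Degrees of freedom = 2 − 1 = 1; critical value at α = 0.05 is 3.841.
Since 1.249 < 3.841, we fail to reject the null hypothesis — the data are consistent with the 3:1 ratio.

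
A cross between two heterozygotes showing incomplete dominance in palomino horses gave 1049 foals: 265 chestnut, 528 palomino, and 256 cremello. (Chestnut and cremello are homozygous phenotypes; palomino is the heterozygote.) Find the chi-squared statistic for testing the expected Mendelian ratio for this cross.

0.201

With incomplete dominance, a heterozygote × heterozygote cross gives a 1:2:1 phenotypic ratio.
The 1:2:1 ratio has 4 parts, so with N = 1049 the expected counts are:
  chestnut: 1049 × 1/4 = 262.25
  palomino: 1049 × 2/4 = 524.5
  cremello: 1049 × 1/4 = 262.25
χ² = Σ (O − E)² / E
  chestnut: (265 − 262.25)² / 262.25 = 0.0288
  palomino: (528 − 524.5)² / 524.5 = 0.0234
  cremello: (256 − 262.25)² / 262.25 = 0.1490
χ² = 0.0288 + 0.0234 + 0.1490 = 0.2012 ≈ 0.201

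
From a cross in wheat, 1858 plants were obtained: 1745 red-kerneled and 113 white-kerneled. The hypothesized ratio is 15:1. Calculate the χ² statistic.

0.090

The 15:1 ratio has 16 parts, so with N = 1858 the expected counts are:
  red-kerneled: 1858 × 15/16 = 1741.875
  white-kerneled: 1858 × 1/16 = 116.125
χ² = Σ (O − E)² / E
  red-kerneled: (1745 − 1741.875)² / 1741.875 = 0.0056
  white-kerneled: (113 − 116.125)² / 116.125 = 0.0841
χ² = 0.0056 + 0.0841 = 0.0897 ≈ 0.090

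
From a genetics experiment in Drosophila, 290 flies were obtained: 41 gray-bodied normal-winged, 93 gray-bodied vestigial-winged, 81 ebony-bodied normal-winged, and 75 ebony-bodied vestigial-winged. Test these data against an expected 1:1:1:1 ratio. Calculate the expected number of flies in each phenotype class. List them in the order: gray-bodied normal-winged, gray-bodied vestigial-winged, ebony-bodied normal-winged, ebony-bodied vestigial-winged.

72.5, 72.5, 72.5, 72.5

The 1:1:1:1 ratio has 4 parts, so with N = 290 the expected counts are:
  gray-bodied normal-winged: 290 × 1/4 = 72.5
  gray-bodied vestigial-winged: 290 × 1/4 = 72.5
  ebony-bodied normal-winged: 290 × 1/4 = 72.5
  ebony-bodied vestigial-winged: 290 × 1/4 = 72.5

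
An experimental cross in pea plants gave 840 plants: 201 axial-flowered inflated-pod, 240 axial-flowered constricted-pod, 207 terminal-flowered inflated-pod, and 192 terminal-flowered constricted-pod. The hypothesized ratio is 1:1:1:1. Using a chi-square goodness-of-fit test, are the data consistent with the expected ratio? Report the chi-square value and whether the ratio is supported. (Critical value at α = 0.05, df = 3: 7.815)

Under the 1:1:1:1 hypothesis (Σ ratio = 4, N = 840):
  axial-flowered inflated-pod: 840 × 1/4 = 210
  axial-flowered constricted-pod: 840 × 1/4 = 210
  terminal-flowered inflated-pod: 840 × 1/4 = 210
  terminal-flowered constricted-pod: 840 × 1/4 = 210
χ² = Σ (O − E)² / E
  axial-flowered inflated-pod: (201 − 210)² / 210 = 0.3857
  axial-flowered constricted-pod: (240 − 210)² / 210 = 4.2857
  terminal-flowered inflated-pod: (207 − 210)² / 210 = 0.0429
  terminal-flowered constricted-pod: (192 − 210)² / 210 = 1.5429
χ² = 0.3857 + 4.2857 + 0.0429 + 1.5429 = 6.2572 ≈ 6.257
Degrees of freedom = 4 − 1 = 3; critical value at α = 0.05 is 7.815.
Since 6.257 < 7.815, we fail to reject the null hypothesis — the data are consistent with the 1:1:1:1 ratio.

6.257; consistent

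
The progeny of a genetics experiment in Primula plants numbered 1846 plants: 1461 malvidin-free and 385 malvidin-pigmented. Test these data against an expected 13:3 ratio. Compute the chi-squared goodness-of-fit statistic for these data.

5.374

Expected counts for N = 1846 under a 13:3 ratio (total parts = 16):
  malvidin-free: 1846 × 13/16 = 1499.875
  malvidin-pigmented: 1846 × 3/16 = 346.125
χ² = Σ (O − E)² / E
  malvidin-free: (1461 − 1499.875)² / 1499.875 = 1.0076
  malvidin-pigmented: (385 − 346.125)² / 346.125 = 4.3662
χ² = 1.0076 + 4.3662 = 5.3738 ≈ 5.374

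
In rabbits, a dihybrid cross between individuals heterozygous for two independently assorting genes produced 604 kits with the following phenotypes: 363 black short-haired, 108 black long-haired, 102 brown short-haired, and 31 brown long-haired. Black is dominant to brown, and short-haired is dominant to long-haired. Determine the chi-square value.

A dihybrid F₂ with independent assortment and complete dominance at both loci gives a 9:3:3:1 phenotypic ratio.
Expected counts for N = 604 under a 9:3:3:1 ratio (total parts = 16):
  black short-haired: 604 × 9/16 = 339.75
  black long-haired: 604 × 3/16 = 113.25
  brown short-haired: 604 × 3/16 = 113.25
  brown long-haired: 604 × 1/16 = 37.75
χ² = Σ (O − E)² / E
  black short-haired: (363 − 339.75)² / 339.75 = 1.5911
  black long-haired: (108 − 113.25)² / 113.25 = 0.2434
  brown short-haired: (102 − 113.25)² / 113.25 = 1.1175
  brown long-haired: (31 − 37.75)² / 37.75 = 1.2070
χ² = 1.5911 + 0.2434 + 1.1175 + 1.2070 = 4.159

4.159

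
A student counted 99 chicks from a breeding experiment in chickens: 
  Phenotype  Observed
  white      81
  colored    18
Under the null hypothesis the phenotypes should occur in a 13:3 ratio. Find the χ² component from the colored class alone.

Under the 13:3 hypothesis (Σ ratio = 16, N = 99):
  white: 99 × 13/16 = 80.4375
  colored: 99 × 3/16 = 18.5625
Contribution of colored: (18 − 18.5625)² / 18.5625 = 0.0170

0.017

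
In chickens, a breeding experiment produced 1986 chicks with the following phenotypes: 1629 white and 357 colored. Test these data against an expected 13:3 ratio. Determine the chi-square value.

0.781

Total ratio parts = 16. Expected numbers out of 1986:
  white: 1986 × 13/16 = 1613.625
  colored: 1986 × 3/16 = 372.375
χ² = Σ (O − E)² / E
  white: (1629 − 1613.625)² / 1613.625 = 0.1465
  colored: (357 − 372.375)² / 372.375 = 0.6348
χ² = 0.1465 + 0.6348 = 0.7813 ≈ 0.781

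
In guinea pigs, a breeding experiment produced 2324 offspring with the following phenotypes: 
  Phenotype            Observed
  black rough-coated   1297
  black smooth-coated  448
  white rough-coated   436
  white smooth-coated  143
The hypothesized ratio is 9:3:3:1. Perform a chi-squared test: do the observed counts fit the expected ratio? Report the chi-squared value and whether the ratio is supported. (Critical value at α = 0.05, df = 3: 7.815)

The 9:3:3:1 ratio has 16 parts, so with N = 2324 the expected counts are:
  black rough-coated: 2324 × 9/16 = 1307.25
  black smooth-coated: 2324 × 3/16 = 435.75
  white rough-coated: 2324 × 3/16 = 435.75
  white smooth-coated: 2324 × 1/16 = 145.25
χ² = Σ (O − E)² / E
  black rough-coated: (1297 − 1307.25)² / 1307.25 = 0.0804
  black smooth-coated: (448 − 435.75)² / 435.75 = 0.3444
  white rough-coated: (436 − 435.75)² / 435.75 = 0.0001
  white smooth-coated: (143 − 145.25)² / 145.25 = 0.0349
χ² = 0.0804 + 0.3444 + 0.0001 + 0.0349 = 0.4598 ≈ 0.460
Degrees of freedom = 4 − 1 = 3; critical value at α = 0.05 is 7.815.
Since 0.460 < 7.815, we fail to reject the null hypothesis — the data are consistent with the 9:3:3:1 ratio.

0.460; consistent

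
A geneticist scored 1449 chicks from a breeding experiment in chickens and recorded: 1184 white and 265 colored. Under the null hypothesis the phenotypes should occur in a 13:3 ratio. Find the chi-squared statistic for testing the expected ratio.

Under the 13:3 hypothesis (Σ ratio = 16, N = 1449):
  white: 1449 × 13/16 = 1177.3125
  colored: 1449 × 3/16 = 271.6875
χ² = Σ (O − E)² / E
  white: (1184 − 1177.3125)² / 1177.3125 = 0.0380
  colored: (265 − 271.6875)² / 271.6875 = 0.1646
χ² = 0.0380 + 0.1646 = 0.2026 ≈ 0.203

0.203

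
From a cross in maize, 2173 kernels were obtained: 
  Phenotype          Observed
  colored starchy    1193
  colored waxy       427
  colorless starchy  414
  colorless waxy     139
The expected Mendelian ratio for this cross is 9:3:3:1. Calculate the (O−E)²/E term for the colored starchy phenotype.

Total ratio parts = 16. Expected numbers out of 2173:
  colored starchy: 2173 × 9/16 = 1222.3125
  colored waxy: 2173 × 3/16 = 407.4375
  colorless starchy: 2173 × 3/16 = 407.4375
  colorless waxy: 2173 × 1/16 = 135.8125
Contribution of colored starchy: (1193 − 1222.3125)² / 1222.3125 = 0.7029

0.703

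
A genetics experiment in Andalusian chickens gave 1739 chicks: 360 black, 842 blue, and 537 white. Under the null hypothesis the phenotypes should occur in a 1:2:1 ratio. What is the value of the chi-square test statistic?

37.771

The 1:2:1 ratio has 4 parts, so with N = 1739 the expected counts are:
  black: 1739 × 1/4 = 434.75
  blue: 1739 × 2/4 = 869.5
  white: 1739 × 1/4 = 434.75
χ² = Σ (O − E)² / E
  black: (360 − 434.75)² / 434.75 = 12.8524
  blue: (842 − 869.5)² / 869.5 = 0.8698
  white: (537 − 434.75)² / 434.75 = 24.0484
χ² = 12.8524 + 0.8698 + 24.0484 = 37.7706 ≈ 37.771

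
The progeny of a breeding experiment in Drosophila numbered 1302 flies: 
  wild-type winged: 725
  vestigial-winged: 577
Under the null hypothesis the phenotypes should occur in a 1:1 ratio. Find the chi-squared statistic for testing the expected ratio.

16.823

Expected counts for N = 1302 under a 1:1 ratio (total parts = 2):
  wild-type winged: 1302 × 1/2 = 651
  vestigial-winged: 1302 × 1/2 = 651
χ² = Σ (O − E)² / E
  wild-type winged: (725 − 651)² / 651 = 8.4117
  vestigial-winged: (577 − 651)² / 651 = 8.4117
χ² = 8.4117 + 8.4117 = 16.8234 ≈ 16.823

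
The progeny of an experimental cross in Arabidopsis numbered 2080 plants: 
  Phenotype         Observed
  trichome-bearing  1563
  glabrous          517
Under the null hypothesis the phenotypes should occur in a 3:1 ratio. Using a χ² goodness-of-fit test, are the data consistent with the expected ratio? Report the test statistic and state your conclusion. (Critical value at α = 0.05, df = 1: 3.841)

0.023; consistent

The 3:1 ratio has 4 parts, so with N = 2080 the expected counts are:
  trichome-bearing: 2080 × 3/4 = 1560
  glabrous: 2080 × 1/4 = 520
χ² = Σ (O − E)² / E
  trichome-bearing: (1563 − 1560)² / 1560 = 0.0058
  glabrous: (517 − 520)² / 520 = 0.0173
χ² = 0.0058 + 0.0173 = 0.0231 ≈ 0.023
Degrees of freedom = 2 − 1 = 1; critical value at α = 0.05 is 3.841.
Since 0.023 < 3.841, we fail to reject the null hypothesis — the data are consistent with the 3:1 ratio.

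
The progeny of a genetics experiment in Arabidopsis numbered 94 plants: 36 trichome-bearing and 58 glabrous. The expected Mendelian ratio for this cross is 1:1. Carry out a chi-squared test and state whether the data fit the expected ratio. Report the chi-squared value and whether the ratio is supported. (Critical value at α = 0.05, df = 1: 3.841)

Under the 1:1 hypothesis (Σ ratio = 2, N = 94):
  trichome-bearing: 94 × 1/2 = 47
  glabrous: 94 × 1/2 = 47
χ² = Σ (O − E)² / E
  trichome-bearing: (36 − 47)² / 47 = 2.5745
  glabrous: (58 − 47)² / 47 = 2.5745
χ² = 2.5745 + 2.5745 = 5.149
Degrees of freedom = 2 − 1 = 1; critical value at α = 0.05 is 3.841.
Since 5.149 > 3.841, we reject the null hypothesis — the data do not fit the 1:1 ratio.

5.149; not consistent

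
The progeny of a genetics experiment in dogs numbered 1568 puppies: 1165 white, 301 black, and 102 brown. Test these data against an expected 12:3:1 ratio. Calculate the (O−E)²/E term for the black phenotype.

0.167

Under the 12:3:1 hypothesis (Σ ratio = 16, N = 1568):
  white: 1568 × 12/16 = 1176
  black: 1568 × 3/16 = 294
  brown: 1568 × 1/16 = 98
Contribution of black: (301 − 294)² / 294 = 0.1667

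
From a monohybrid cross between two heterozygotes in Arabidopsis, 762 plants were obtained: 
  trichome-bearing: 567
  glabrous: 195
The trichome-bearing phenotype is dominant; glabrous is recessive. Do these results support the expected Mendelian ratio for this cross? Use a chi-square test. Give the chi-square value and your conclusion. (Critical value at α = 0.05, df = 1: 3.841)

0.142; consistent

For a monohybrid cross between heterozygotes with complete dominance, the expected phenotypic ratio is 3:1.
Under the 3:1 hypothesis (Σ ratio = 4, N = 762):
  trichome-bearing: 762 × 3/4 = 571.5
  glabrous: 762 × 1/4 = 190.5
χ² = Σ (O − E)² / E
  trichome-bearing: (567 − 571.5)² / 571.5 = 0.0354
  glabrous: (195 − 190.5)² / 190.5 = 0.1063
χ² = 0.0354 + 0.1063 = 0.1417 ≈ 0.142
Degrees of freedom = 2 − 1 = 1; critical value at α = 0.05 is 3.841.
Since 0.142 < 3.841, we fail to reject the null hypothesis — the data are consistent with the 3:1 ratio.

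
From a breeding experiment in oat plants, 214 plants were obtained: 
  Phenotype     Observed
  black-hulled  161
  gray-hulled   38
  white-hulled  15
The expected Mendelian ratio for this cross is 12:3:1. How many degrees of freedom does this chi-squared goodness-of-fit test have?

2

A goodness-of-fit test with 3 phenotype classes has df = 3 − 1 = 2.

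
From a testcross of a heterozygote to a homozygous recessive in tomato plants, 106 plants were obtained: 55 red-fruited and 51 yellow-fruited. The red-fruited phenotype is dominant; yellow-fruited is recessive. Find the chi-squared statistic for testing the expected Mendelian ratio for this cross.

0.151

A testcross of a heterozygote (Aa × aa) gives a 1:1 phenotypic ratio.
Under the 1:1 hypothesis (Σ ratio = 2, N = 106):
  red-fruited: 106 × 1/2 = 53
  yellow-fruited: 106 × 1/2 = 53
χ² = Σ (O − E)² / E
  red-fruited: (55 − 53)² / 53 = 0.0755
  yellow-fruited: (51 − 53)² / 53 = 0.0755
χ² = 0.0755 + 0.0755 = 0.151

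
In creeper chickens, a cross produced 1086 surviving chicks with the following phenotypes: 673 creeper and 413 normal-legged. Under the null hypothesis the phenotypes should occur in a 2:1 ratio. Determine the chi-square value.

Expected counts for N = 1086 under a 2:1 ratio (total parts = 3):
  creeper: 1086 × 2/3 = 724
  normal-legged: 1086 × 1/3 = 362
χ² = Σ (O − E)² / E
  creeper: (673 − 724)² / 724 = 3.5925
  normal-legged: (413 − 362)² / 362 = 7.1851
χ² = 3.5925 + 7.1851 = 10.7776 ≈ 10.778

10.778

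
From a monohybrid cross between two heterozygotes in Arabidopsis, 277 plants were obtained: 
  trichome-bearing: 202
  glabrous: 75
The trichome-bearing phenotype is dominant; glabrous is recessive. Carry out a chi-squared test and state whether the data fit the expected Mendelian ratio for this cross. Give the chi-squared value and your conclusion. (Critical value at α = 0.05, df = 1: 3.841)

0.637; consistent

For a monohybrid cross between heterozygotes with complete dominance, the expected phenotypic ratio is 3:1.
Expected counts for N = 277 under a 3:1 ratio (total parts = 4):
  trichome-bearing: 277 × 3/4 = 207.75
  glabrous: 277 × 1/4 = 69.25
χ² = Σ (O − E)² / E
  trichome-bearing: (202 − 207.75)² / 207.75 = 0.1591
  glabrous: (75 − 69.25)² / 69.25 = 0.4774
χ² = 0.1591 + 0.4774 = 0.6365 ≈ 0.637
Degrees of freedom = 2 − 1 = 1; critical value at α = 0.05 is 3.841.
Since 0.637 < 3.841, we fail to reject the null hypothesis — the data are consistent with the 3:1 ratio.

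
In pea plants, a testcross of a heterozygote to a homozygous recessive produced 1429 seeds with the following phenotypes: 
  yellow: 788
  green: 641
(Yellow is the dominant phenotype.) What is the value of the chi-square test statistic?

15.122

A testcross of a heterozygote (Aa × aa) gives a 1:1 phenotypic ratio.
Total ratio parts = 2. Expected numbers out of 1429:
  yellow: 1429 × 1/2 = 714.5
  green: 1429 × 1/2 = 714.5
χ² = Σ (O − E)² / E
  yellow: (788 − 714.5)² / 714.5 = 7.5609
  green: (641 − 714.5)² / 714.5 = 7.5609
χ² = 7.5609 + 7.5609 = 15.1218 ≈ 15.122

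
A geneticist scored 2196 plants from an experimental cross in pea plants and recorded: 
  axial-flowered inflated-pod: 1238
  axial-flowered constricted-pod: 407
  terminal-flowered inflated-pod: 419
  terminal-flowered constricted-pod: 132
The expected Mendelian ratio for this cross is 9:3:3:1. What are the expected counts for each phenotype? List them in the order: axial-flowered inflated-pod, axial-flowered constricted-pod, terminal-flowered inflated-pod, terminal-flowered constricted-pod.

Total ratio parts = 16. Expected numbers out of 2196:
  axial-flowered inflated-pod: 2196 × 9/16 = 1235.25
  axial-flowered constricted-pod: 2196 × 3/16 = 411.75
  terminal-flowered inflated-pod: 2196 × 3/16 = 411.75
  terminal-flowered constricted-pod: 2196 × 1/16 = 137.25

1235.25, 411.75, 411.75, 137.25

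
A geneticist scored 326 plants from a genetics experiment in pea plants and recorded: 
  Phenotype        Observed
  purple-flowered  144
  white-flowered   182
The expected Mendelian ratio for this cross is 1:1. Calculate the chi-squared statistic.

4.429

Under the 1:1 hypothesis (Σ ratio = 2, N = 326):
  purple-flowered: 326 × 1/2 = 163
  white-flowered: 326 × 1/2 = 163
χ² = Σ (O − E)² / E
  purple-flowered: (144 − 163)² / 163 = 2.2147
  white-flowered: (182 − 163)² / 163 = 2.2147
χ² = 2.2147 + 2.2147 = 4.4294 ≈ 4.429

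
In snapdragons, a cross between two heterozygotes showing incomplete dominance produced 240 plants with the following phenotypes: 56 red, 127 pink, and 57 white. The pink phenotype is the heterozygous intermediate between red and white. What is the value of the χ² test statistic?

With incomplete dominance, a heterozygote × heterozygote cross gives a 1:2:1 phenotypic ratio.
Under the 1:2:1 hypothesis (Σ ratio = 4, N = 240):
  red: 240 × 1/4 = 60
  pink: 240 × 2/4 = 120
  white: 240 × 1/4 = 60
χ² = Σ (O − E)² / E
  red: (56 − 60)² / 60 = 0.2667
  pink: (127 − 120)² / 120 = 0.4083
  white: (57 − 60)² / 60 = 0.1500
χ² = 0.2667 + 0.4083 + 0.1500 = 0.825

0.825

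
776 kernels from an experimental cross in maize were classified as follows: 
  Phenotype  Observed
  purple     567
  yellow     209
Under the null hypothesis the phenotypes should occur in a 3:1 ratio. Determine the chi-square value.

Total ratio parts = 4. Expected numbers out of 776:
  purple: 776 × 3/4 = 582
  yellow: 776 × 1/4 = 194
χ² = Σ (O − E)² / E
  purple: (567 − 582)² / 582 = 0.3866
  yellow: (209 − 194)² / 194 = 1.1598
χ² = 0.3866 + 1.1598 = 1.5464 ≈ 1.546

1.546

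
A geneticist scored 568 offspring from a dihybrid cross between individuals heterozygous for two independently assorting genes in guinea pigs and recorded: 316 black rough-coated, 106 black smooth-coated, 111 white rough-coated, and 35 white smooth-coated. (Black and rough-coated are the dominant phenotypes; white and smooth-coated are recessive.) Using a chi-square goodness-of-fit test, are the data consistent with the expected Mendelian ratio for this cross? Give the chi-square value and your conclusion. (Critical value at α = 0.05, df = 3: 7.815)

0.238; consistent

A dihybrid F₂ with independent assortment and complete dominance at both loci gives a 9:3:3:1 phenotypic ratio.
Under the 9:3:3:1 hypothesis (Σ ratio = 16, N = 568):
  black rough-coated: 568 × 9/16 = 319.5
  black smooth-coated: 568 × 3/16 = 106.5
  white rough-coated: 568 × 3/16 = 106.5
  white smooth-coated: 568 × 1/16 = 35.5
χ² = Σ (O − E)² / E
  black rough-coated: (316 − 319.5)² / 319.5 = 0.0383
  black smooth-coated: (106 − 106.5)² / 106.5 = 0.0023
  white rough-coated: (111 − 106.5)² / 106.5 = 0.1901
  white smooth-coated: (35 − 35.5)² / 35.5 = 0.0070
χ² = 0.0383 + 0.0023 + 0.1901 + 0.0070 = 0.2377 ≈ 0.238
Degrees of freedom = 4 − 1 = 3; critical value at α = 0.05 is 7.815.
Since 0.238 < 7.815, we fail to reject the null hypothesis — the data are consistent with the 9:3:3:1 ratio.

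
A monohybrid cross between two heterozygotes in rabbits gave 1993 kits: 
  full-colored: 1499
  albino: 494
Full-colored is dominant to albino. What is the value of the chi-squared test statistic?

For a monohybrid cross between heterozygotes with complete dominance, the expected phenotypic ratio is 3:1.
Under the 3:1 hypothesis (Σ ratio = 4, N = 1993):
  full-colored: 1993 × 3/4 = 1494.75
  albino: 1993 × 1/4 = 498.25
χ² = Σ (O − E)² / E
  full-colored: (1499 − 1494.75)² / 1494.75 = 0.0121
  albino: (494 − 498.25)² / 498.25 = 0.0363
χ² = 0.0121 + 0.0363 = 0.0484 ≈ 0.048

0.048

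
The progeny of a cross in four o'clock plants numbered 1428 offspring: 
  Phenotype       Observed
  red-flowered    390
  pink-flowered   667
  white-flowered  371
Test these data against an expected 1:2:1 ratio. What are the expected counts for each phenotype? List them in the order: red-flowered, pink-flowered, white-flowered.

357, 714, 357

Total ratio parts = 4. Expected numbers out of 1428:
  red-flowered: 1428 × 1/4 = 357
  pink-flowered: 1428 × 2/4 = 714
  white-flowered: 1428 × 1/4 = 357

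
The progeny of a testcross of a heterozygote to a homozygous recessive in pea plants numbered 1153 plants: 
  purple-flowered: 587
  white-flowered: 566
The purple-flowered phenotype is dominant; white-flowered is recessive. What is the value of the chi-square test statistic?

0.382

A testcross of a heterozygote (Aa × aa) gives a 1:1 phenotypic ratio.
Total ratio parts = 2. Expected numbers out of 1153:
  purple-flowered: 1153 × 1/2 = 576.5
  white-flowered: 1153 × 1/2 = 576.5
χ² = Σ (O − E)² / E
  purple-flowered: (587 − 576.5)² / 576.5 = 0.1912
  white-flowered: (566 − 576.5)² / 576.5 = 0.1912
χ² = 0.1912 + 0.1912 = 0.3824 ≈ 0.382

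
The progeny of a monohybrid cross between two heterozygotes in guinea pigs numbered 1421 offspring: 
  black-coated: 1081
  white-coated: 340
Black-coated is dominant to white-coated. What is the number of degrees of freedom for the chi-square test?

For a monohybrid cross between heterozygotes with complete dominance, the expected phenotypic ratio is 3:1.
A goodness-of-fit test with 2 phenotype classes has df = 2 − 1 = 1.

1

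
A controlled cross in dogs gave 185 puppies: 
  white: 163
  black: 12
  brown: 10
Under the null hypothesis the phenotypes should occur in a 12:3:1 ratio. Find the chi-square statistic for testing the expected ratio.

19.288

Under the 12:3:1 hypothesis (Σ ratio = 16, N = 185):
  white: 185 × 12/16 = 138.75
  black: 185 × 3/16 = 34.6875
  brown: 185 × 1/16 = 11.5625
χ² = Σ (O − E)² / E
  white: (163 − 138.75)² / 138.75 = 4.2383
  black: (12 − 34.6875)² / 34.6875 = 14.8389
  brown: (10 − 11.5625)² / 11.5625 = 0.2111
χ² = 4.2383 + 14.8389 + 0.2111 = 19.2883 ≈ 19.288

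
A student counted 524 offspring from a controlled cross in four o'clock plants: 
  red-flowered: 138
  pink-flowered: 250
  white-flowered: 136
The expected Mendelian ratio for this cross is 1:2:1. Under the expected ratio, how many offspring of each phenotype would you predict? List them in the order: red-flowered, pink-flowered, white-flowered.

131, 262, 131

Expected counts for N = 524 under a 1:2:1 ratio (total parts = 4):
  red-flowered: 524 × 1/4 = 131
  pink-flowered: 524 × 2/4 = 262
  white-flowered: 524 × 1/4 = 131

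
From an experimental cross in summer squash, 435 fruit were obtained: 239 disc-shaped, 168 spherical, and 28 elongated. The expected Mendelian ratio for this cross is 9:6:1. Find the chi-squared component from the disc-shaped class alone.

The 9:6:1 ratio has 16 parts, so with N = 435 the expected counts are:
  disc-shaped: 435 × 9/16 = 244.6875
  spherical: 435 × 6/16 = 163.125
  elongated: 435 × 1/16 = 27.1875
Contribution of disc-shaped: (239 − 244.6875)² / 244.6875 = 0.1322

0.132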